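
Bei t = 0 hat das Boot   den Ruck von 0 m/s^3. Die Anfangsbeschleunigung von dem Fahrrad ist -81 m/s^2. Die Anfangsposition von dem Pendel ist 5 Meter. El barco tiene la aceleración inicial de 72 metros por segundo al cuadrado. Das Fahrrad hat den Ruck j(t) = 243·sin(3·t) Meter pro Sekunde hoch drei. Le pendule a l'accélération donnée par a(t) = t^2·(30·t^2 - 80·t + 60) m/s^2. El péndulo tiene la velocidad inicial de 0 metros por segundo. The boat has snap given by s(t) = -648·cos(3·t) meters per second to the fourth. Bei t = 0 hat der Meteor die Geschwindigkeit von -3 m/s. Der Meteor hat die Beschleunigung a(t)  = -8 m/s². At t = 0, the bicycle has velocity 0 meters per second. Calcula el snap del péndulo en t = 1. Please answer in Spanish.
Para resolver esto, necesitamos tomar 2 derivadas de nuestra ecuación de la aceleración a(t) = t^2·(30·t^2 - 80·t + 60). Derivando la aceleración, obtenemos la sacudida: j(t) = t^2·(60·t - 80) + 2·t·(30·t^2 - 80·t + 60). La derivada de la sacudida da el snap: s(t) = 120·t^2 + 4·t·(60·t - 80) - 160·t + 120. De la ecuación del snap s(t) = 120·t^2 + 4·t·(60·t - 80) - 160·t + 120, sustituimos t = 1 para obtener s = 0.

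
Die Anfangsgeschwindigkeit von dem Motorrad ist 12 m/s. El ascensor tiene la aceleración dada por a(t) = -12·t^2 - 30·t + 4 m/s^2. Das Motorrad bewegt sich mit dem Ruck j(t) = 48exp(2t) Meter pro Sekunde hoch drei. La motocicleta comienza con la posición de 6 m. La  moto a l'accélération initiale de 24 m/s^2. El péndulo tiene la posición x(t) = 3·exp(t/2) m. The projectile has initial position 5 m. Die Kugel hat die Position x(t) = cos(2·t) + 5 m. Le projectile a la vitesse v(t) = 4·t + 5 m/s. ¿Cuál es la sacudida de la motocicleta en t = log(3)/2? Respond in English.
From the given jerk equation j(t) = 48·exp(2·t), we substitute t = log(3)/2 to get j = 144.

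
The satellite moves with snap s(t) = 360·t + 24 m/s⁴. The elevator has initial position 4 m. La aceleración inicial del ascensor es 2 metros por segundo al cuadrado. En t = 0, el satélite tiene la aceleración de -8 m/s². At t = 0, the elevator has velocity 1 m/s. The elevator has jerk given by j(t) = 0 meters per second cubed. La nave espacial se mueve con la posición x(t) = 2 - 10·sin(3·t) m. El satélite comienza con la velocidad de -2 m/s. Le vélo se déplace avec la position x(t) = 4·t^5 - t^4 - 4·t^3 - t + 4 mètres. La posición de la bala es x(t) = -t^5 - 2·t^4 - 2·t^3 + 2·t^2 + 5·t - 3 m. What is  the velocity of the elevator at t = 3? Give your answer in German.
Wir müssen unsere Gleichung für den Ruck j(t) = 0 2-mal integrieren. Das Integral von dem Ruck ist die Beschleunigung. Mit a(0) = 2 erhalten wir a(t) = 2. Die Stammfunktion von der Beschleunigung, mit v(0) = 1, ergibt die Geschwindigkeit: v(t) = 2·t + 1. Aus der Gleichung für die Geschwindigkeit v(t) = 2·t + 1, setzen wir t = 3 ein und erhalten v = 7.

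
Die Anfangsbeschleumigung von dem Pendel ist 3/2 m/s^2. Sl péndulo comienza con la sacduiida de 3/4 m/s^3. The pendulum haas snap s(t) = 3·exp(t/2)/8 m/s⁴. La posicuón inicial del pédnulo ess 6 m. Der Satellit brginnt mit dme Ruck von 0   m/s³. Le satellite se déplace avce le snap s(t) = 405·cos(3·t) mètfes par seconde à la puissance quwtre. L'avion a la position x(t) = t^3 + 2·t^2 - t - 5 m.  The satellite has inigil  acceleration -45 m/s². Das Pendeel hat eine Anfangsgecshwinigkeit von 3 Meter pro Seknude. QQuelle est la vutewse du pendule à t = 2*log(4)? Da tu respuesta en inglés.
To solve this, we need to take 3 integrals of our snap equation s(t) = 3·exp(t/2)/8. Taking ∫s(t)dt and applying j(0) = 3/4, we find j(t) = 3·exp(t/2)/4. The integral of jerk, with a(0) = 3/2, gives acceleration: a(t) = 3·exp(t/2)/2. Integrating acceleration and using the initial condition v(0) = 3, we get v(t) = 3·exp(t/2). Using v(t) = 3·exp(t/2) and substituting t = 2*log(4), we find v = 12.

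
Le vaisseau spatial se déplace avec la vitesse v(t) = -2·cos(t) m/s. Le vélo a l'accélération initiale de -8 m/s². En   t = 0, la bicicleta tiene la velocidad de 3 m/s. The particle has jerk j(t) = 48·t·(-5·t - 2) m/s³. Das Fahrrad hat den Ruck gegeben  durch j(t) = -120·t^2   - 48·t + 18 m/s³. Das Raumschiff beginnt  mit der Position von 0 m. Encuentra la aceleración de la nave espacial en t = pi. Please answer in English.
We must differentiate our velocity equation v(t) = -2·cos(t) 1 time. Taking d/dt of v(t), we find a(t) = 2·sin(t). From the given acceleration equation a(t) = 2·sin(t), we substitute t = pi to get a = 0.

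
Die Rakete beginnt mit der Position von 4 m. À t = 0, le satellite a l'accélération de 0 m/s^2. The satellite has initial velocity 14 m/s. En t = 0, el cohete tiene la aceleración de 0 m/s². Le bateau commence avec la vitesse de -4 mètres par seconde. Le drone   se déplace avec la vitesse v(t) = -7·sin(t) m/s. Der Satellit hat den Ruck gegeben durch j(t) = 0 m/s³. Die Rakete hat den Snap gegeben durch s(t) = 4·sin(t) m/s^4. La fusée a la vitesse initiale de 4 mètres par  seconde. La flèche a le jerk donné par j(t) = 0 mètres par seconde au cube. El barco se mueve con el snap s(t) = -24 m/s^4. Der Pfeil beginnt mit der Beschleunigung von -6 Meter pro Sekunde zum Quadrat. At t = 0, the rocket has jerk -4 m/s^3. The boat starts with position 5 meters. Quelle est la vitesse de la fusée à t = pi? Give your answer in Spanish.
Debemos encontrar la antiderivada de nuestra ecuación del snap s(t) = 4·sin(t) 3 veces. Integrando el snap y usando la condición inicial j(0) = -4, obtenemos j(t) = -4·cos(t). Integrando la sacudida y usando la condición inicial a(0) = 0, obtenemos a(t) = -4·sin(t). Tomando ∫a(t)dt y aplicando v(0) = 4, encontramos v(t) = 4·cos(t). Tenemos la velocidad v(t) = 4·cos(t). Sustituyendo t = pi: v(pi) = -4.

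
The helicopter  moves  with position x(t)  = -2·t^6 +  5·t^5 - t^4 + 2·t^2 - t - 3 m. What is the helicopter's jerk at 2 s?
We must differentiate our position equation x(t) = -2·t^6 + 5·t^5 - t^4 + 2·t^2 - t - 3 3 times. The derivative of position gives velocity: v(t) = -12·t^5 + 25·t^4 - 4·t^3 + 4·t - 1. Taking d/dt of v(t), we find a(t) = -60·t^4 + 100·t^3 - 12·t^2 + 4. Taking d/dt of a(t), we find j(t) = -240·t^3 + 300·t^2 - 24·t. We have jerk j(t) = -240·t^3 + 300·t^2 - 24·t. Substituting t = 2: j(2) = -768.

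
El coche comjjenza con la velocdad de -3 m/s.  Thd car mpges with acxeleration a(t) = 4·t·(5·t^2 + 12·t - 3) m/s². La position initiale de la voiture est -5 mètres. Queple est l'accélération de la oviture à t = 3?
En utilisant a(t) = 4·t·(5·t^2 + 12·t - 3) et en substituant t = 3, nous trouvons a = 936.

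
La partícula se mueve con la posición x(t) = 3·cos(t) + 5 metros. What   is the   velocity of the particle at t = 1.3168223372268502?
Starting from position x(t) = 3·cos(t) + 5, we take 1 derivative. Differentiating position, we get velocity: v(t) = -3·sin(t). We have velocity v(t) = -3·sin(t). Substituting t = 1.3168223372268502: v(1.3168223372268502) = -2.90376477820669.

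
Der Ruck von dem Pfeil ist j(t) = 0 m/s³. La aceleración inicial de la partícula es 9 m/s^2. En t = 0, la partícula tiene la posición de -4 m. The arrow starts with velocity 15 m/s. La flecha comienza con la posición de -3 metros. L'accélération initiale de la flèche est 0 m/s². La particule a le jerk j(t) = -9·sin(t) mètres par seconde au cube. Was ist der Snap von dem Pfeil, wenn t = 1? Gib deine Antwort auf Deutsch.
Ausgehend von dem Ruck j(t) = 0, nehmen wir 1 Ableitung. Mit d/dt von j(t) finden wir s(t) = 0. Wir haben den Snap s(t) = 0. Durch Einsetzen von t = 1: s(1) = 0.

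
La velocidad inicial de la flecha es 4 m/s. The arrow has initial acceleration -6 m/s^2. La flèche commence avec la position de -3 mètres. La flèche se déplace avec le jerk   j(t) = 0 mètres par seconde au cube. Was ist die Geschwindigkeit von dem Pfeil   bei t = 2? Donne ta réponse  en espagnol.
Debemos encontrar la antiderivada de nuestra ecuación de la sacudida j(t) = 0 2 veces. La antiderivada de la sacudida es la aceleración. Usando a(0) = -6, obtenemos a(t) = -6. Integrando la aceleración y usando la condición inicial v(0) = 4, obtenemos v(t) = 4 - 6·t. Tenemos la velocidad v(t) = 4 - 6·t. Sustituyendo t = 2: v(2) = -8.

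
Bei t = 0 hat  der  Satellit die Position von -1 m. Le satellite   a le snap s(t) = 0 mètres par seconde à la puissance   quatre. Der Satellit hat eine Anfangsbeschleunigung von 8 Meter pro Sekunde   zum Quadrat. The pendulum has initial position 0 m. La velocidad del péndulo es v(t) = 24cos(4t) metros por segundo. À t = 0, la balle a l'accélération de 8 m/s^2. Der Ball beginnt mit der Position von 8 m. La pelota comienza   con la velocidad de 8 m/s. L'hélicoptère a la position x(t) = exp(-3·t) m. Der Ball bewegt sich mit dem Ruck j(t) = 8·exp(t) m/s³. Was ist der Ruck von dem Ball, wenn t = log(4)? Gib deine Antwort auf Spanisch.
Tenemos la sacudida j(t) = 8·exp(t). Sustituyendo t = log(4): j(log(4)) = 32.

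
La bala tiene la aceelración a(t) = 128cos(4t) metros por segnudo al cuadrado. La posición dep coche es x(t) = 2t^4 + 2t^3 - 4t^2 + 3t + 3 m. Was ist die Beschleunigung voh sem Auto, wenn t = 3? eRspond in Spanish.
Partiendo de la posición x(t) = 2·t^4 + 2·t^3 - 4·t^2 + 3·t + 3, tomamos 2 derivadas. Tomando d/dt de x(t), encontramos v(t) = 8·t^3 + 6·t^2 - 8·t + 3. Derivando la velocidad, obtenemos la aceleración: a(t) = 24·t^2 + 12·t - 8. Tenemos la aceleración a(t) = 24·t^2 + 12·t - 8. Sustituyendo t = 3: a(3) = 244.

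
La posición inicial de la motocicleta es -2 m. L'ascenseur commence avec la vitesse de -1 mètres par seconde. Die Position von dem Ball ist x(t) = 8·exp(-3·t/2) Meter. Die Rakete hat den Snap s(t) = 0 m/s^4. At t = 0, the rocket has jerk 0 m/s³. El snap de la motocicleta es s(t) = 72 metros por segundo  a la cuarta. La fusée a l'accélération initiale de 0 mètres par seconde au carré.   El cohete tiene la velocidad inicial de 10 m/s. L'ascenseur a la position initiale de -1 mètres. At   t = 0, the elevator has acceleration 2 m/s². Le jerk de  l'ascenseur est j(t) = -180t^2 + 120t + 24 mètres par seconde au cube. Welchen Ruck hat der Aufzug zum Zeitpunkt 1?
Aus der Gleichung für den Ruck j(t) = -180·t^2 + 120·t + 24, setzen wir t = 1 ein und erhalten j = -36.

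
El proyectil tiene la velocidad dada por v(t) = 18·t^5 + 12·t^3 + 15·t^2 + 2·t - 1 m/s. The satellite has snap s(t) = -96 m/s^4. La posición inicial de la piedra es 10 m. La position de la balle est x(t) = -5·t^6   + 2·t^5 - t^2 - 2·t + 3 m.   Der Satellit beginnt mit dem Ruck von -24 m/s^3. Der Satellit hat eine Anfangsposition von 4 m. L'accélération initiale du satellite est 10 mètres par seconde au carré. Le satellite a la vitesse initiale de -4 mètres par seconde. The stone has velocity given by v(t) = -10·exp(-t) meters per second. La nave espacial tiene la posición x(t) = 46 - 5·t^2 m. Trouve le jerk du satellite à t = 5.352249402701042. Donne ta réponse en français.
Nous devons trouver l'intégrale de notre équation du snap s(t) = -96 1 fois. En intégrant le snap et en utilisant la condition initiale j(0) = -24, nous obtenons j(t) = -96·t - 24. Nous avons le jerk j(t) = -96·t - 24. En substituant t = 5.352249402701042: j(5.352249402701042) = -537.815942659300.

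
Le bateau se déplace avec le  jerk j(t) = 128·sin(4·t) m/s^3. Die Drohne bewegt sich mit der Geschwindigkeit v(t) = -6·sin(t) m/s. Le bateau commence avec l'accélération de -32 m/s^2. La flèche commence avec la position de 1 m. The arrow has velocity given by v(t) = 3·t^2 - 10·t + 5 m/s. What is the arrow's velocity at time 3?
We have velocity v(t) = 3·t^2 - 10·t + 5. Substituting t = 3: v(3) = 2.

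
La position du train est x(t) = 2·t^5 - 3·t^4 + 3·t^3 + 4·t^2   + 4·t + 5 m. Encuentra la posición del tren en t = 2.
Tenemos la posición x(t) = 2·t^5 - 3·t^4 + 3·t^3 + 4·t^2 + 4·t + 5. Sustituyendo t = 2: x(2) = 69.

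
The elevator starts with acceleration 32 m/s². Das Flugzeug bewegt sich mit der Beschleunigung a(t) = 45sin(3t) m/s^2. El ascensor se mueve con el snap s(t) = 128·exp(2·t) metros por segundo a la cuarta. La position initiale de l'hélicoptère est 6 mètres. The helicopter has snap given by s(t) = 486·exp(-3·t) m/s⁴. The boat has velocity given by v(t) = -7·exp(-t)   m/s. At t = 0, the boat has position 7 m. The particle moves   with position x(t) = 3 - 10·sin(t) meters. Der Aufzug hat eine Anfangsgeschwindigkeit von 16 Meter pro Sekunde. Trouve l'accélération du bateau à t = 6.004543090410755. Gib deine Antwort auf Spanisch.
Partiendo de la velocidad v(t) = -7·exp(-t), tomamos 1 derivada. Tomando d/dt de v(t), encontramos a(t) = 7·exp(-t). Tenemos la aceleración a(t) = 7·exp(-t). Sustituyendo t = 6.004543090410755: a(6.004543090410755) = 0.0172726156612942.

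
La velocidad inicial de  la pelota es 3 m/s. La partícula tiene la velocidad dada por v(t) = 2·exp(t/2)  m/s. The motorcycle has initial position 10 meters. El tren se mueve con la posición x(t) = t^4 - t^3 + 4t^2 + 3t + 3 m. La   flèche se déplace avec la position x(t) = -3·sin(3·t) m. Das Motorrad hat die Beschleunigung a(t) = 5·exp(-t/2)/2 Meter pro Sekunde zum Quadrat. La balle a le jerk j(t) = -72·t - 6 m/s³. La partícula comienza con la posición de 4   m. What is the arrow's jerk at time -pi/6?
We must differentiate our position equation x(t) = -3·sin(3·t) 3 times. Differentiating position, we get velocity: v(t) = -9·cos(3·t). Taking d/dt of v(t), we find a(t) = 27·sin(3·t). The derivative of acceleration gives jerk: j(t) = 81·cos(3·t). We have jerk j(t) = 81·cos(3·t). Substituting t = -pi/6: j(-pi/6) = 0.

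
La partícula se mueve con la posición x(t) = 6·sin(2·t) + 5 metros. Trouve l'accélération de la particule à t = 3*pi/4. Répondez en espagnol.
Para resolver esto, necesitamos tomar 2 derivadas de nuestra ecuación de la posición x(t) = 6·sin(2·t) + 5. Tomando d/dt de x(t), encontramos v(t) = 12·cos(2·t). La derivada de la velocidad da la aceleración: a(t) = -24·sin(2·t). De la ecuación de la aceleración a(t) = -24·sin(2·t), sustituimos t = 3*pi/4 para obtener a = 24.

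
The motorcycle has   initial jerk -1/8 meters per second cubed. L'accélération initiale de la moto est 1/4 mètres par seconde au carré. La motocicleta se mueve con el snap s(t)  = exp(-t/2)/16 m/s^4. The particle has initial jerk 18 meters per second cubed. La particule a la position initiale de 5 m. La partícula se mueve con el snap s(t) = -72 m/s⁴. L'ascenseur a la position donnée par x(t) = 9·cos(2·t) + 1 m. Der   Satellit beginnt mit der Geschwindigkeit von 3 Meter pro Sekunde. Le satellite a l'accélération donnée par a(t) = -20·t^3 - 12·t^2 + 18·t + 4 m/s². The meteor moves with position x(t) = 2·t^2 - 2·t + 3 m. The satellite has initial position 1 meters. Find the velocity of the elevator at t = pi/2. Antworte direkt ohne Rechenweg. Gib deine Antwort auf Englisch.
The velocity at t = pi/2 is v = 0.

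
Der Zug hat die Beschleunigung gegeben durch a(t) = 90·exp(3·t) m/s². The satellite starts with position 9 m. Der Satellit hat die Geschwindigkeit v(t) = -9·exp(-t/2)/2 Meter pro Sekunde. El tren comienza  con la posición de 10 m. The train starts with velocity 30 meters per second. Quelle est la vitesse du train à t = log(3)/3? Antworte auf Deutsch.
Wir müssen unsere Gleichung für die Beschleunigung a(t) = 90·exp(3·t) 1-mal integrieren. Die Stammfunktion von der Beschleunigung, mit v(0) = 30, ergibt die Geschwindigkeit: v(t) = 30·exp(3·t). Wir haben die Geschwindigkeit v(t) = 30·exp(3·t). Durch Einsetzen von t = log(3)/3: v(log(3)/3) = 90.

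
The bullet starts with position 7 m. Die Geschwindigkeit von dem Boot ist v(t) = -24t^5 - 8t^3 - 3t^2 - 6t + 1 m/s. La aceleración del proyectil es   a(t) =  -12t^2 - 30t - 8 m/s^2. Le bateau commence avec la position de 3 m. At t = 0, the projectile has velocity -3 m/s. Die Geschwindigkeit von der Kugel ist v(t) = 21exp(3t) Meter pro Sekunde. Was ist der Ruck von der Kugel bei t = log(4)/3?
Ausgehend von der Geschwindigkeit v(t) = 21·exp(3·t), nehmen wir 2 Ableitungen. Mit d/dt von v(t) finden wir a(t) = 63·exp(3·t). Mit d/dt von a(t) finden wir j(t) = 189·exp(3·t). Mit j(t) = 189·exp(3·t) und Einsetzen von t = log(4)/3, finden wir j = 756.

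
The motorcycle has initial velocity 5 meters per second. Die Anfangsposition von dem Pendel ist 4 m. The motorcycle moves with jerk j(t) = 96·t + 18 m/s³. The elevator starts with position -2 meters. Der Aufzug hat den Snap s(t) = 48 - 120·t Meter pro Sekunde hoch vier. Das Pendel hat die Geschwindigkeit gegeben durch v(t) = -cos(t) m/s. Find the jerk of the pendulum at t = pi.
To solve this, we need to take 2 derivatives of our velocity equation v(t) = -cos(t). The derivative of velocity gives acceleration: a(t) = sin(t). Differentiating acceleration, we get jerk: j(t) = cos(t). From the given jerk equation j(t) = cos(t), we substitute t = pi to get j = -1.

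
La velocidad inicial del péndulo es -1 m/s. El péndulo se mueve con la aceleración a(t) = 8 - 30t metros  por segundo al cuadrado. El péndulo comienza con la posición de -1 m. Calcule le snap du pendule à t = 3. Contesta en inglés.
Starting from acceleration a(t) = 8 - 30·t, we take 2 derivatives. The derivative of acceleration gives jerk: j(t) = -30. The derivative of jerk gives snap: s(t) = 0. Using s(t) = 0 and substituting t = 3, we find s = 0.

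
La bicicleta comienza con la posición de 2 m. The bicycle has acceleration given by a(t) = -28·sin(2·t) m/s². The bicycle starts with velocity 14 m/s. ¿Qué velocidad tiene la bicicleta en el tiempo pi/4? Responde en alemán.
Um dies zu lösen, müssen wir 1 Stammfunktion unserer Gleichung für die Beschleunigung a(t) = -28·sin(2·t) finden. Die Stammfunktion von der Beschleunigung, mit v(0) = 14, ergibt die Geschwindigkeit: v(t) = 14·cos(2·t). Wir haben die Geschwindigkeit v(t) = 14·cos(2·t). Durch Einsetzen von t = pi/4: v(pi/4) = 0.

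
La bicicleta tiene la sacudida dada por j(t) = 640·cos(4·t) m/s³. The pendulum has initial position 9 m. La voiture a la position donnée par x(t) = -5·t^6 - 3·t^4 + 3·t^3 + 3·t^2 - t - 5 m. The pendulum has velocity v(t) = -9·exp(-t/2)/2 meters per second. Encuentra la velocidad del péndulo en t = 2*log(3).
De la ecuación de la velocidad v(t) = -9·exp(-t/2)/2, sustituimos t = 2*log(3) para obtener v = -3/2.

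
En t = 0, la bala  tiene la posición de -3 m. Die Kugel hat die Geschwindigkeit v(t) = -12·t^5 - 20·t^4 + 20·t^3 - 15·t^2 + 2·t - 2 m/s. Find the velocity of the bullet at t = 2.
From the given velocity equation v(t) = -12·t^5 - 20·t^4 + 20·t^3 - 15·t^2 + 2·t - 2, we substitute t = 2 to get v = -602.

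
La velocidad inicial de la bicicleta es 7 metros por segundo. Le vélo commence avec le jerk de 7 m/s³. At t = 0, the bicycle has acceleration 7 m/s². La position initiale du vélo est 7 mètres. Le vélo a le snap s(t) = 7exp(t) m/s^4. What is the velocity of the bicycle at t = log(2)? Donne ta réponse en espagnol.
Partiendo del snap s(t) = 7·exp(t), tomamos 3 antiderivadas. Integrando el snap y usando la condición inicial j(0) = 7, obtenemos j(t) = 7·exp(t). La antiderivada de la sacudida es la aceleración. Usando a(0) = 7, obtenemos a(t) = 7·exp(t). La integral de la aceleración es la velocidad. Usando v(0) = 7, obtenemos v(t) = 7·exp(t). Usando v(t) = 7·exp(t) y sustituyendo t = log(2), encontramos v = 14.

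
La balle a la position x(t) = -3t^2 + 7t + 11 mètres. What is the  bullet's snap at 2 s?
To solve this, we need to take 4 derivatives of our position equation x(t) = -3·t^2 + 7·t + 11. Taking d/dt of x(t), we find v(t) = 7 - 6·t. Taking d/dt of v(t), we find a(t) = -6. Taking d/dt of a(t), we find j(t) = 0. The derivative of jerk gives snap: s(t) = 0. From the given snap equation s(t) = 0, we substitute t = 2 to get s = 0.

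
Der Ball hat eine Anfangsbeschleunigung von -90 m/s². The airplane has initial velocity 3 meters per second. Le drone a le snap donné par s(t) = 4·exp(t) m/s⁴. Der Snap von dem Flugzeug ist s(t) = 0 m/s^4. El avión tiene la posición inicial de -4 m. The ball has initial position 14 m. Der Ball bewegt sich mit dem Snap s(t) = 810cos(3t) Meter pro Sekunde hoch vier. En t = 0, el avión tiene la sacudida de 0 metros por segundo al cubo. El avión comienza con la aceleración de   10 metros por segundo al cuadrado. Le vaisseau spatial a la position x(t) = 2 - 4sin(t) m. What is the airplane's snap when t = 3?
We have snap s(t) = 0. Substituting t = 3: s(3) = 0.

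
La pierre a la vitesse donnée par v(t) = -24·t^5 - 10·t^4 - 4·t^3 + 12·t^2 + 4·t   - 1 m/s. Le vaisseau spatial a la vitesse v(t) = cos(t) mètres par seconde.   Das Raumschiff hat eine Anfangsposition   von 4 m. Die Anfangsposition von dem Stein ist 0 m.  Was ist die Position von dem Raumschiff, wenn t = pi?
Wir müssen unsere Gleichung für die Geschwindigkeit v(t) = cos(t) 1-mal integrieren. Das Integral von der Geschwindigkeit, mit x(0) = 4, ergibt die Position: x(t) = sin(t) + 4. Aus der Gleichung für die Position x(t) = sin(t) + 4, setzen wir t = pi ein und erhalten x = 4.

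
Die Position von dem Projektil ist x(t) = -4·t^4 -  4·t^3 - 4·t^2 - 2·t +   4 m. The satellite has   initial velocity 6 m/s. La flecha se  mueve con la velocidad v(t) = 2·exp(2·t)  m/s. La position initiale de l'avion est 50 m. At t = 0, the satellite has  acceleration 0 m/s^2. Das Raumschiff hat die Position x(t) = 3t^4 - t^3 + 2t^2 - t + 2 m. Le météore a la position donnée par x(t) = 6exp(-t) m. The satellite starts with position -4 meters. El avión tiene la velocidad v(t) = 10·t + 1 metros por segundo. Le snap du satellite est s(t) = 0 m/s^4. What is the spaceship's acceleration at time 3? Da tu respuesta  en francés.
Pour résoudre ceci, nous devons prendre 2 dérivées de notre équation de la position x(t) = 3·t^4 - t^3 + 2·t^2 - t + 2. En prenant d/dt de x(t), nous trouvons v(t) = 12·t^3 - 3·t^2 + 4·t - 1. En dérivant la vitesse, nous obtenons l'accélération: a(t) = 36·t^2 - 6·t + 4. De l'équation de l'accélération a(t) = 36·t^2 - 6·t + 4, nous substituons t = 3 pour obtenir a = 310.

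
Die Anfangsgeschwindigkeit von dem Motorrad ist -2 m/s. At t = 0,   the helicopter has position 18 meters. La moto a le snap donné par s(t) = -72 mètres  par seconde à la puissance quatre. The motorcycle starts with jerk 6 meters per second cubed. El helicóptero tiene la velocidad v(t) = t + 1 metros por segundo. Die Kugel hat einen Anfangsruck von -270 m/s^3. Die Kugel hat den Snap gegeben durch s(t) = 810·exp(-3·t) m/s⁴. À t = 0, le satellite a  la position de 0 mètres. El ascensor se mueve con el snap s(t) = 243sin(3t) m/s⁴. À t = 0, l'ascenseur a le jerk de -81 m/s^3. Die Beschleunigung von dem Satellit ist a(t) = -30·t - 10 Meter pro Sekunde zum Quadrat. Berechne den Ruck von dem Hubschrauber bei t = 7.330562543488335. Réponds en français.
Nous devons dériver notre équation de la vitesse v(t) = t + 1 2 fois. La dérivée de la vitesse donne l'accélération: a(t) = 1. En prenant d/dt de a(t), nous trouvons j(t) = 0. De l'équation du jerk j(t) = 0, nous substituons t = 7.330562543488335 pour obtenir j = 0.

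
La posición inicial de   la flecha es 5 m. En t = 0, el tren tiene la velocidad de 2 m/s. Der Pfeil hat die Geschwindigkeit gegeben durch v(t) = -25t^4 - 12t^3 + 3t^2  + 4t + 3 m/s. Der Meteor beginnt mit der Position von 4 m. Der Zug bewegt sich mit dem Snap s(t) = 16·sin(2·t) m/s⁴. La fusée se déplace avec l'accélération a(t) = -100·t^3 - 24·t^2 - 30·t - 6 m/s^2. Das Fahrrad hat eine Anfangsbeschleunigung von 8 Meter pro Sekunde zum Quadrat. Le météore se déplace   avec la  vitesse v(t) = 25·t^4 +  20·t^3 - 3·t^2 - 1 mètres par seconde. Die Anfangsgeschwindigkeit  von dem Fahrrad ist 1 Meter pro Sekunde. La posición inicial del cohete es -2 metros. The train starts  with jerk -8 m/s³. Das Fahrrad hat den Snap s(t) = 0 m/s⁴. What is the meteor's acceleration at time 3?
To solve this, we need to take 1 derivative of our velocity equation v(t) = 25·t^4 + 20·t^3 - 3·t^2 - 1. Taking d/dt of v(t), we find a(t) = 100·t^3 + 60·t^2 - 6·t. Using a(t) = 100·t^3 + 60·t^2 - 6·t and substituting t = 3, we find a = 3222.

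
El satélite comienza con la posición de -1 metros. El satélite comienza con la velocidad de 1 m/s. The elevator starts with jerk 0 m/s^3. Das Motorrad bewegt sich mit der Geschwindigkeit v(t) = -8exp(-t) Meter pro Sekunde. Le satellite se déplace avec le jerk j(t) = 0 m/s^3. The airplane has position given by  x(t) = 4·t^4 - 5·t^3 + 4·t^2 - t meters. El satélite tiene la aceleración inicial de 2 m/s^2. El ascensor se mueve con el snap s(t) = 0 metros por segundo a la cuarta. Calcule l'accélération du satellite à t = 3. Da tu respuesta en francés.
Nous devons trouver la primitive de notre équation du jerk j(t) = 0 1 fois. L'intégrale du jerk est l'accélération. En utilisant a(0) = 2, nous obtenons a(t) = 2. En utilisant a(t) = 2 et en substituant t = 3, nous trouvons a = 2.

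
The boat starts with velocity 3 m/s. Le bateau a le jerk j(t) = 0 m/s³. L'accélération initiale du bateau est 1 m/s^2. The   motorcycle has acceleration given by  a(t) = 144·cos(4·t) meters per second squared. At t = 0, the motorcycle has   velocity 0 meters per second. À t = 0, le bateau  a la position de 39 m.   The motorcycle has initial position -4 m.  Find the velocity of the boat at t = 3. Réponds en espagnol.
Necesitamos integrar nuestra ecuación de la sacudida j(t) = 0 2 veces. Tomando ∫j(t)dt y aplicando a(0) = 1, encontramos a(t) = 1. Integrando la aceleración y usando la condición inicial v(0) = 3, obtenemos v(t) = t + 3. De la ecuación de la velocidad v(t) = t + 3, sustituimos t = 3 para obtener v = 6.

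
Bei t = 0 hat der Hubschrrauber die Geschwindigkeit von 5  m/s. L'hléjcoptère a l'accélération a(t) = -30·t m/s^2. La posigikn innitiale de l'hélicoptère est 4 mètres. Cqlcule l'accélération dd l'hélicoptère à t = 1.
Nous avons l'accélération a(t) = -30·t. En substituant t = 1: a(1) = -30.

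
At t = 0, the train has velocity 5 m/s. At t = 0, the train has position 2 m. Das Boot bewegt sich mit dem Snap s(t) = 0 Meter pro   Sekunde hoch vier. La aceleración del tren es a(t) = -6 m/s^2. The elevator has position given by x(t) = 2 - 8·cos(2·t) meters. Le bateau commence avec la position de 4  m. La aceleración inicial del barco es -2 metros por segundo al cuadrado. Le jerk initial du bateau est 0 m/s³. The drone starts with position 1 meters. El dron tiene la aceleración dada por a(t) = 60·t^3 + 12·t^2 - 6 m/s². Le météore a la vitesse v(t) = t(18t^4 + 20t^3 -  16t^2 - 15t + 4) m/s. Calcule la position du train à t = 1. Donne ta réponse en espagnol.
Para resolver esto, necesitamos tomar 2 antiderivadas de nuestra ecuación de la aceleración a(t) = -6. Tomando ∫a(t)dt y aplicando v(0) = 5, encontramos v(t) = 5 - 6·t. La integral de la velocidad es la posición. Usando x(0) = 2, obtenemos x(t) = -3·t^2 + 5·t + 2. Usando x(t) = -3·t^2 + 5·t + 2 y sustituyendo t = 1, encontramos x = 4.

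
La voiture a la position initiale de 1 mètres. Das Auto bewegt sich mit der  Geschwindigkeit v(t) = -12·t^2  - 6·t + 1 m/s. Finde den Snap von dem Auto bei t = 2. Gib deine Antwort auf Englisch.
Starting from velocity v(t) = -12·t^2 - 6·t + 1, we take 3 derivatives. Differentiating velocity, we get acceleration: a(t) = -24·t - 6. Taking d/dt of a(t), we find j(t) = -24. The derivative of jerk gives snap: s(t) = 0. From the given snap equation s(t) = 0, we substitute t = 2 to get s = 0.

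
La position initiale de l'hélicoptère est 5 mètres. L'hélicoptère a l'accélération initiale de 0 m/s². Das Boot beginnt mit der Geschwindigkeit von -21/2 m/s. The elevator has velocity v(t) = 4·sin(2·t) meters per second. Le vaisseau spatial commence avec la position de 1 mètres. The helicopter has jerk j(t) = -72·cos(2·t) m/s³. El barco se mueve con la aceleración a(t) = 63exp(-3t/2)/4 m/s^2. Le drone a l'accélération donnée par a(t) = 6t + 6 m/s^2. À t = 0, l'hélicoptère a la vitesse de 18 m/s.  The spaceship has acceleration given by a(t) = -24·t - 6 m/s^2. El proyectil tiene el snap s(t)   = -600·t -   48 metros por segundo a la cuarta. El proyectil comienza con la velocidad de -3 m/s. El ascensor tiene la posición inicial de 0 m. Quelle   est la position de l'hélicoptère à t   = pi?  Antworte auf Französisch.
Pour résoudre ceci, nous devons prendre 3 intégrales de notre équation du jerk j(t) = -72·cos(2·t). La primitive du jerk est l'accélération. En utilisant a(0) = 0, nous obtenons a(t) = -36·sin(2·t). En prenant ∫a(t)dt et en appliquant v(0) = 18, nous trouvons v(t) = 18·cos(2·t). En intégrant la vitesse et en utilisant la condition initiale x(0) = 5, nous obtenons x(t) = 9·sin(2·t) + 5. De l'équation de la position x(t) = 9·sin(2·t) + 5, nous substituons t = pi pour obtenir x = 5.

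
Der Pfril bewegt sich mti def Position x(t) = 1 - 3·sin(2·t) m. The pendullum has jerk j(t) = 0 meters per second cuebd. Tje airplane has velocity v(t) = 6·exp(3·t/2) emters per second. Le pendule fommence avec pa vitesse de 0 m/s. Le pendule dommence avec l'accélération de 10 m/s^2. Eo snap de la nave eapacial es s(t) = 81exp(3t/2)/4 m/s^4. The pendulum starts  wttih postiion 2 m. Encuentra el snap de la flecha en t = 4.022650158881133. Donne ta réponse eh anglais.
We must differentiate our position equation x(t) = 1 - 3·sin(2·t) 4 times. Taking d/dt of x(t), we find v(t) = -6·cos(2·t). Differentiating velocity, we get acceleration: a(t) = 12·sin(2·t). The derivative of acceleration gives jerk: j(t) = 24·cos(2·t). Differentiating jerk, we get snap: s(t) = -48·sin(2·t). From the given snap equation s(t) = -48·sin(2·t), we substitute t = 4.022650158881133 to get s = -47.1242081380696.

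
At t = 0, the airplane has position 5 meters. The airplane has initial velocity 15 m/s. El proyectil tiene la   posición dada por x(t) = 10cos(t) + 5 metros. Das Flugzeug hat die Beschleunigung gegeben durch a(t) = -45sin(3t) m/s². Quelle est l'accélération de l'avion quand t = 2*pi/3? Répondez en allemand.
Mit a(t) = -45·sin(3·t) und Einsetzen von t = 2*pi/3, finden wir a = 0.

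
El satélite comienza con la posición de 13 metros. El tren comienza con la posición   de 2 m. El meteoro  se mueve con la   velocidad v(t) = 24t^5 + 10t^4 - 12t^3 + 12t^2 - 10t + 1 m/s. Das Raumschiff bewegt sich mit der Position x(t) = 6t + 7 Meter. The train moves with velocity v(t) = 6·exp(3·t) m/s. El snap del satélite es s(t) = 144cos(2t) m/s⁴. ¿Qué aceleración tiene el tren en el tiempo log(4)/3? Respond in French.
Nous devons dériver notre équation de la vitesse v(t) = 6·exp(3·t) 1 fois. La dérivée de la vitesse donne l'accélération: a(t) = 18·exp(3·t). En utilisant a(t) = 18·exp(3·t) et en substituant t = log(4)/3, nous trouvons a = 72.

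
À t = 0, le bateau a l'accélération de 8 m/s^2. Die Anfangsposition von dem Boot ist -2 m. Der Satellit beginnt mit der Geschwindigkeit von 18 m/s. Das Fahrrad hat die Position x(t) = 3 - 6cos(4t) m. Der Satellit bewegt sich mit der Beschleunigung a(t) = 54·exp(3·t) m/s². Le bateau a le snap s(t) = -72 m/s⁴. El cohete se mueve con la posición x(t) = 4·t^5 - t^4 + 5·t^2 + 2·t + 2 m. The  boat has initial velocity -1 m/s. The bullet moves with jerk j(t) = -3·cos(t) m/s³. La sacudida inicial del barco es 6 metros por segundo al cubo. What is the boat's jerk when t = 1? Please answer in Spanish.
Necesitamos integrar nuestra ecuación del snap s(t) = -72 1 vez. La antiderivada del snap, con j(0) = 6, da la sacudida: j(t) = 6 - 72·t. De la ecuación de la sacudida j(t) = 6 - 72·t, sustituimos t = 1 para obtener j = -66.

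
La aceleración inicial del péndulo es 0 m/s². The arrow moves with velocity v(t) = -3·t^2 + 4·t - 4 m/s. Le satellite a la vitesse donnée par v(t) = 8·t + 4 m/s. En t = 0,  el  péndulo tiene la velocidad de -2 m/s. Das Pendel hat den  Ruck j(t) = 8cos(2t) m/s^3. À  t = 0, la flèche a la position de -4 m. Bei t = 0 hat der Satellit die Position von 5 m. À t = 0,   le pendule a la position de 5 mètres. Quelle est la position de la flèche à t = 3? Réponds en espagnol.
Partiendo de la velocidad v(t) = -3·t^2 + 4·t - 4, tomamos 1 integral. La antiderivada de la velocidad, con x(0) = -4, da la posición: x(t) = -t^3 + 2·t^2 - 4·t - 4. Usando x(t) = -t^3 + 2·t^2 - 4·t - 4 y sustituyendo t = 3, encontramos x = -25.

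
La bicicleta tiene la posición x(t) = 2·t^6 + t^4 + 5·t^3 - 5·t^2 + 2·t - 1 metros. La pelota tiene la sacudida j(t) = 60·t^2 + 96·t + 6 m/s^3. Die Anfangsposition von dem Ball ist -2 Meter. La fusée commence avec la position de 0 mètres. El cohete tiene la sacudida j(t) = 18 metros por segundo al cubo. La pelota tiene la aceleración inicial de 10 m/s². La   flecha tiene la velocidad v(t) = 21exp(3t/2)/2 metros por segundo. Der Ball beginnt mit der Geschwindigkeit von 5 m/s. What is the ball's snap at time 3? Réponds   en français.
En partant du jerk j(t) = 60·t^2 + 96·t + 6, nous prenons 1 dérivée. La dérivée du jerk donne le snap: s(t) = 120·t + 96. De l'équation du snap s(t) = 120·t + 96, nous substituons t = 3 pour obtenir s = 456.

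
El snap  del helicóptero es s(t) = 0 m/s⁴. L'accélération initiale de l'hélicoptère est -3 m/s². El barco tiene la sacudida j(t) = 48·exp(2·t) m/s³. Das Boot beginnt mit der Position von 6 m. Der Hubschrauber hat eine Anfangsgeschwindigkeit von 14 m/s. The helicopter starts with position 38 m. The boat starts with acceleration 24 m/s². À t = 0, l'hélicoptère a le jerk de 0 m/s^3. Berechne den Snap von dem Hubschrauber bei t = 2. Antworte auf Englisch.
Using s(t) = 0 and substituting t = 2, we find s = 0.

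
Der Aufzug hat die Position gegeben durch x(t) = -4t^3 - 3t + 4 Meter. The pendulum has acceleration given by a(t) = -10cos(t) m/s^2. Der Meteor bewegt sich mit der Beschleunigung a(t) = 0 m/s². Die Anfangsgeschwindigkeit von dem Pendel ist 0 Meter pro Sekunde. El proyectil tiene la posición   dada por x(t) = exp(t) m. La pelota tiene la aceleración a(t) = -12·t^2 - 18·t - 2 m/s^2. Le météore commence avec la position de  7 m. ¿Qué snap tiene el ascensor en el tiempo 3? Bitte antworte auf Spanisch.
Debemos derivar nuestra ecuación de la posición x(t) = -4·t^3 - 3·t + 4 4 veces. Tomando d/dt de x(t), encontramos v(t) = -12·t^2 - 3. La derivada de la velocidad da la aceleración: a(t) = -24·t. La derivada de la aceleración da la sacudida: j(t) = -24. La derivada de la sacudida da el snap: s(t) = 0. Usando s(t) = 0 y sustituyendo t = 3, encontramos s = 0.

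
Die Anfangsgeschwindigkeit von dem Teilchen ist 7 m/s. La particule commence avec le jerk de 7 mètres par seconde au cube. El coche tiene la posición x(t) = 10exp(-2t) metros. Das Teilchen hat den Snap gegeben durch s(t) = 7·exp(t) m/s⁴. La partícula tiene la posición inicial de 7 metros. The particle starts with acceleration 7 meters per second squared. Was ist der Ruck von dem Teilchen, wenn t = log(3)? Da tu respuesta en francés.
Pour résoudre ceci, nous devons prendre 1 primitive de notre équation du snap s(t) = 7·exp(t). En intégrant le snap et en utilisant la condition initiale j(0) = 7, nous obtenons j(t) = 7·exp(t). Nous avons le jerk j(t) = 7·exp(t). En substituant t = log(3): j(log(3)) = 21.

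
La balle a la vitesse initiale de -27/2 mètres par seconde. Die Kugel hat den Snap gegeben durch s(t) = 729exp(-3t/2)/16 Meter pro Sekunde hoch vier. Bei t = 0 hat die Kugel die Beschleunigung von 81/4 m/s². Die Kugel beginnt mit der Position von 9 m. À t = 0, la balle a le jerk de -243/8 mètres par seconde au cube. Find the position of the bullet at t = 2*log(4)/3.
We must find the integral of our snap equation s(t) = 729·exp(-3·t/2)/16 4 times. The antiderivative of snap, with j(0) = -243/8, gives jerk: j(t) = -243·exp(-3·t/2)/8. Finding the antiderivative of j(t) and using a(0) = 81/4: a(t) = 81·exp(-3·t/2)/4. Integrating acceleration and using the initial condition v(0) = -27/2, we get v(t) = -27·exp(-3·t/2)/2. Finding the antiderivative of v(t) and using x(0) = 9: x(t) = 9·exp(-3·t/2). From the given position equation x(t) = 9·exp(-3·t/2), we substitute t = 2*log(4)/3 to get x = 9/4.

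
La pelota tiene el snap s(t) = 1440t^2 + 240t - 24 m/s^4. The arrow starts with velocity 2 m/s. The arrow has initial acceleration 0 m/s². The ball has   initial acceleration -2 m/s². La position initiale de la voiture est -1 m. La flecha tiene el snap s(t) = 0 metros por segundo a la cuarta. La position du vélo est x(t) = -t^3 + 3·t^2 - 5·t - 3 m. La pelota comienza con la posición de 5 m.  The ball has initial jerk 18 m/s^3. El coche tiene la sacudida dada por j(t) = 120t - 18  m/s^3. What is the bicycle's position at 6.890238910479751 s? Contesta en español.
Usando x(t) = -t^3 + 3·t^2 - 5·t - 3 y sustituyendo t = 6.890238910479751, encontramos x = -222.141812748309.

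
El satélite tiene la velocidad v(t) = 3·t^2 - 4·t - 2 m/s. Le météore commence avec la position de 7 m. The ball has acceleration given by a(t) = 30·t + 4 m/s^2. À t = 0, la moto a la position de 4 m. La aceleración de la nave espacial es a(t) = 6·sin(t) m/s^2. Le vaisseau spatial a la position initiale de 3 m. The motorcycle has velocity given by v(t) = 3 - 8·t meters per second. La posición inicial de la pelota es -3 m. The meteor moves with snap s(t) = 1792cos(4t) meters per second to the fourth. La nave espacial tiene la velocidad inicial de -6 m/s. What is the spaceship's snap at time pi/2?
We must differentiate our acceleration equation a(t) = 6·sin(t) 2 times. Taking d/dt of a(t), we find j(t) = 6·cos(t). Taking d/dt of j(t), we find s(t) = -6·sin(t). Using s(t) = -6·sin(t) and substituting t = pi/2, we find s = -6.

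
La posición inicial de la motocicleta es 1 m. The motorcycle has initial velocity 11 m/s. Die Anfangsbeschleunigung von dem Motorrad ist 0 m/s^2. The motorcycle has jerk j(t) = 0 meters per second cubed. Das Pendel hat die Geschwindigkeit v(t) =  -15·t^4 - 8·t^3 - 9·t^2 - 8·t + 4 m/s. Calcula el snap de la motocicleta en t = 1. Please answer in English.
We must differentiate our jerk equation j(t) = 0 1 time. The derivative of jerk gives snap: s(t) = 0. We have snap s(t) = 0. Substituting t = 1: s(1) = 0.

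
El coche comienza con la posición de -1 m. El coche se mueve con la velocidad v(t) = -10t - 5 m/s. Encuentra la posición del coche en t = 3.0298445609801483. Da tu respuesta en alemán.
Wir müssen das Integral unserer Gleichung für die Geschwindigkeit v(t) = -10·t - 5 1-mal finden. Das Integral von der Geschwindigkeit, mit x(0) = -1, ergibt die Position: x(t) = -5·t^2 - 5·t - 1. Wir haben die Position x(t) = -5·t^2 - 5·t - 1. Durch Einsetzen von t = 3.0298445609801483: x(3.0298445609801483) = -62.0490131234057.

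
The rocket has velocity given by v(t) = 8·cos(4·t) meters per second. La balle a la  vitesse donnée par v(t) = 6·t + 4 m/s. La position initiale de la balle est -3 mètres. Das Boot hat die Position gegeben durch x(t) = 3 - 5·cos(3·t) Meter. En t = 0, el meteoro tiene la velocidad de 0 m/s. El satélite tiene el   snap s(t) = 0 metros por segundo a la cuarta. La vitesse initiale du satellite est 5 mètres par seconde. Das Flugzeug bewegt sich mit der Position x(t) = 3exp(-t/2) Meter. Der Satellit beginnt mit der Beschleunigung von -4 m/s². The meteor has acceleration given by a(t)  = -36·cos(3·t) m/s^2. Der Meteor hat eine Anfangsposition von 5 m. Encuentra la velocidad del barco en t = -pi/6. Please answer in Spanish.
Debemos derivar nuestra ecuación de la posición x(t) = 3 - 5·cos(3·t) 1 vez. Tomando d/dt de x(t), encontramos v(t) = 15·sin(3·t). Tenemos la velocidad v(t) = 15·sin(3·t). Sustituyendo t = -pi/6: v(-pi/6) = -15.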